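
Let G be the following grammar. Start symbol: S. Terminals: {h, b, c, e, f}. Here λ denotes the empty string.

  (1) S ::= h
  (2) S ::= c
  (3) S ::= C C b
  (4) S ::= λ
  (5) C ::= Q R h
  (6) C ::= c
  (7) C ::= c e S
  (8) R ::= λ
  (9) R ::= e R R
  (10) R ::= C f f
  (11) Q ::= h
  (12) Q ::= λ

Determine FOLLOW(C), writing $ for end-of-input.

FIRST(Q): from Q::=h we get {h}; from Q::=λ we get {λ}. So FIRST(Q) = {λ, h}.
FIRST(S): from S::=h we get {h}; from S::=c we get {c}; from S::=C C b we get {c, e, h}; from S::=λ we get {λ}. So FIRST(S) = {λ, c, e, h}.
FIRST(C): from C::=Q R h we get {c, e, h}; from C::=c we get {c}; from C::=c e S we get {c}. So FIRST(C) = {c, e, h}.
FIRST(R): from R::=λ we get {λ}; from R::=e R R we get {e}; from R::=C f f we get {c, e, h}. So FIRST(R) = {λ, c, e, h}.
FOLLOW(S) includes $ since S is the start symbol.
FOLLOW(C): in S::=C C b (occurrence 1), C is followed by C b with FIRST {c, e, h}; in S::=C C b (occurrence 2), C is followed by b with FIRST {b}; in R::=C f f, C is followed by f f with FIRST {f}. Thus FOLLOW(C) = {b, c, e, f, h}.
FOLLOW(S): in C::=c e S, the suffix after S is empty, so FOLLOW(S) ⊇ FOLLOW(C) = {b, c, e, f, h}. Thus FOLLOW(S) = {$, b, c, e, f, h}.
FOLLOW(R): in C::=Q R h, R is followed by h with FIRST {h}; in R::=e R R (occurrence 1), R is followed by R with FIRST {λ, c, e, h}; in R::=e R R (occurrence 1), the suffix after R is nullable (adds nothing new); in R::=e R R (occurrence 2), the suffix after R is empty (adds nothing new). Thus FOLLOW(R) = {c, e, h}.
FOLLOW(Q): in C::=Q R h, Q is followed by R h with FIRST {c, e, h}. Thus FOLLOW(Q) = {c, e, h}.

{b, c, e, f, h}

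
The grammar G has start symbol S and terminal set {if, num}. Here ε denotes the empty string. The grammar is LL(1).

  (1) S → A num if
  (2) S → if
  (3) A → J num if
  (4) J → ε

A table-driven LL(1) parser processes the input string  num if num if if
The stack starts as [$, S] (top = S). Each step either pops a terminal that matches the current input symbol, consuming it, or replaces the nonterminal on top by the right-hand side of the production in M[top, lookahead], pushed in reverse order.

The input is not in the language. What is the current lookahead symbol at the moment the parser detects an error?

     Stack              Input               Action
  1  $ S                num if num if if $  expand S → A num if
  2  $ if num A         num if num if if $  expand A → J num if
  3  $ if num if num J  num if num if if $  expand J → ε
  4  $ if num if num    num if num if if $  match num
  5  $ if num if        if num if if $      match if
  6  $ if num           num if if $         match num
  7  $ if               if if $             match if
  8  $                  if $                error: stack empty but input remains

if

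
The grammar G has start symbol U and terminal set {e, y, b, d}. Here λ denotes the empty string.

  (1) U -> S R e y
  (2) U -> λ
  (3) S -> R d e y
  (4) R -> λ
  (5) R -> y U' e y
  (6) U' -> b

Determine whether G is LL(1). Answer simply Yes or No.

FIRST(U) = {λ, d, y}
FIRST(S) = {d, y}
FIRST(R) = {λ, y}
FIRST(U') = {b}
FOLLOW(U) = {$}
FOLLOW(S) = {e, y}
FOLLOW(R) = {d, e}
FOLLOW(U') = {e}
Each cell of M receives at most one production.

Yes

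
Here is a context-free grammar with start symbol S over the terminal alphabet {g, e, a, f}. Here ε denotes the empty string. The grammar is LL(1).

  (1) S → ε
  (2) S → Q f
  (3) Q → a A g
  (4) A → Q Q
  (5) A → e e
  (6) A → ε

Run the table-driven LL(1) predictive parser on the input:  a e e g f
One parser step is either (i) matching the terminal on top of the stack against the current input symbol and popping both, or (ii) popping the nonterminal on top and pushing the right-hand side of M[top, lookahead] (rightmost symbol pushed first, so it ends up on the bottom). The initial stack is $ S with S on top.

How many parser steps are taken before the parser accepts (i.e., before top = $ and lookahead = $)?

8

     Stack      Input        Action
  1  $ S        a e e g f $  expand S → Q f
  2  $ f Q      a e e g f $  expand Q → a A g
  3  $ f g A a  a e e g f $  match a
  4  $ f g A    e e g f $    expand A → e e
  5  $ f g e e  e e g f $    match e
  6  $ f g e    e g f $      match e
  7  $ f g      g f $        match g
  8  $ f        f $          match f
Accept reached after 8 steps.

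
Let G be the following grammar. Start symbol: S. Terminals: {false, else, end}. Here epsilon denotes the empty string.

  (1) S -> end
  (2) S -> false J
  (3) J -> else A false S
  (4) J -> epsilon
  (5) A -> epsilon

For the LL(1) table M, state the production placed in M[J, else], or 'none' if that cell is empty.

FIRST(S): from S->end we get {end}; from S->false J we get {false}. So FIRST(S) = {end, false}.
FIRST(J): from J->else A false S we get {else}; from J->epsilon we get {epsilon}. So FIRST(J) = {epsilon, else}.
FIRST(A): from A->epsilon we get {epsilon}. So FIRST(A) = {epsilon}.
FOLLOW(S) includes $ since S is the start symbol.
FOLLOW(S): in J->else A false S, the suffix after S is empty, so FOLLOW(S) ⊇ FOLLOW(J) = {$}. Thus FOLLOW(S) = {$}.
FOLLOW(J): in S->false J, the suffix after J is empty, so FOLLOW(J) ⊇ FOLLOW(S) = {$}. Thus FOLLOW(J) = {$}.
For J -> else A false S: FIRST(else A false S) = {else}, so it goes in M[J, t] for t ∈ {else}.
For J -> epsilon: FIRST(epsilon) = {epsilon}, so it goes in M[J, t] for t ∈ {}; since epsilon ∈ FIRST, also for every t ∈ FOLLOW(J) = {$}.

J -> else A false S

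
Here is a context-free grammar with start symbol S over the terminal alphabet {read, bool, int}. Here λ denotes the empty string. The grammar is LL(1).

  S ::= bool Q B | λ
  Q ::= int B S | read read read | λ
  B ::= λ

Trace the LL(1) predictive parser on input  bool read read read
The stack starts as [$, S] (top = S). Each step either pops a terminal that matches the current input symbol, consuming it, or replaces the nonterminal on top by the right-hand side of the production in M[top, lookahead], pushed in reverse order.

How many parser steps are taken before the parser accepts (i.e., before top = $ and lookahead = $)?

step 1: stack=$ S  input=bool read read read $  — expand S ::= bool Q B
step 2: stack=$ B Q bool  input=bool read read read $  — match bool
step 3: stack=$ B Q  input=read read read $  — expand Q ::= read read read
step 4: stack=$ B read read read  input=read read read $  — match read
step 5: stack=$ B read read  input=read read $  — match read
step 6: stack=$ B read  input=read $  — match read
step 7: stack=$ B  input=$  — expand B ::= λ
Accept reached after 7 steps.

7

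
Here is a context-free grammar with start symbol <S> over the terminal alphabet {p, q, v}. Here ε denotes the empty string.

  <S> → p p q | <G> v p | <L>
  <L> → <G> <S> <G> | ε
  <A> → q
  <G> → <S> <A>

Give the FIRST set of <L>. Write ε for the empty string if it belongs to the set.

FIRST(<A>) = {q}
FIRST(<S>) = {ε, p, q}  (via <G> v p, <L>)
FIRST(<G>) = {p, q}  (via <S> <A>)
FIRST(<L>) = {ε, p, q}  (via <G> <S> <G>)

{ε, p, q}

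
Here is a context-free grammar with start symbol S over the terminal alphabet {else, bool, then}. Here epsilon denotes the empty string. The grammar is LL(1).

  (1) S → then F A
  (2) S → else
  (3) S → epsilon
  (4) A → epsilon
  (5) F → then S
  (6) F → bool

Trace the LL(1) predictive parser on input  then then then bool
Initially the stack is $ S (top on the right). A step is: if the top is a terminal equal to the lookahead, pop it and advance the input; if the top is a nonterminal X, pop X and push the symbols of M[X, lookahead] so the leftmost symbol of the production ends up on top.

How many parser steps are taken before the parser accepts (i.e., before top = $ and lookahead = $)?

step 1: stack=$ S  input=then then then bool $  — expand S → then F A
step 2: stack=$ A F then  input=then then then bool $  — match then
step 3: stack=$ A F  input=then then bool $  — expand F → then S
step 4: stack=$ A S then  input=then then bool $  — match then
step 5: stack=$ A S  input=then bool $  — expand S → then F A
step 6: stack=$ A A F then  input=then bool $  — match then
step 7: stack=$ A A F  input=bool $  — expand F → bool
step 8: stack=$ A A bool  input=bool $  — match bool
step 9: stack=$ A A  input=$  — expand A → epsilon
step 10: stack=$ A  input=$  — expand A → epsilon
Accept reached after 10 steps.

10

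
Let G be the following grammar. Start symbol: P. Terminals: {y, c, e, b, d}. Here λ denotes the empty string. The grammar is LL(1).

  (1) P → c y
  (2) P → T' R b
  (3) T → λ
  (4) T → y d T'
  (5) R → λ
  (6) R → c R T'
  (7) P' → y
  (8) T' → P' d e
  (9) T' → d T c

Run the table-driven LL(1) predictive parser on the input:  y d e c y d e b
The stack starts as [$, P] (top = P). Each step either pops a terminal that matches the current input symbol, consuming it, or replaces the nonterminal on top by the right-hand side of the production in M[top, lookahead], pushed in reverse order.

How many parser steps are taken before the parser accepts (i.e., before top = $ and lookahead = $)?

15

      Stack         Input              Action
   1  $ P           y d e c y d e b $  expand P → T' R b
   2  $ b R T'      y d e c y d e b $  expand T' → P' d e
   3  $ b R e d P'  y d e c y d e b $  expand P' → y
   4  $ b R e d y   y d e c y d e b $  match y
   5  $ b R e d     d e c y d e b $    match d
   6  $ b R e       e c y d e b $      match e
   7  $ b R         c y d e b $        expand R → c R T'
   8  $ b T' R c    c y d e b $        match c
   9  $ b T' R      y d e b $          expand R → λ
  10  $ b T'        y d e b $          expand T' → P' d e
  11  $ b e d P'    y d e b $          expand P' → y
  12  $ b e d y     y d e b $          match y
  13  $ b e d       d e b $            match d
  14  $ b e         e b $              match e
  15  $ b           b $                match b
Accept reached after 15 steps.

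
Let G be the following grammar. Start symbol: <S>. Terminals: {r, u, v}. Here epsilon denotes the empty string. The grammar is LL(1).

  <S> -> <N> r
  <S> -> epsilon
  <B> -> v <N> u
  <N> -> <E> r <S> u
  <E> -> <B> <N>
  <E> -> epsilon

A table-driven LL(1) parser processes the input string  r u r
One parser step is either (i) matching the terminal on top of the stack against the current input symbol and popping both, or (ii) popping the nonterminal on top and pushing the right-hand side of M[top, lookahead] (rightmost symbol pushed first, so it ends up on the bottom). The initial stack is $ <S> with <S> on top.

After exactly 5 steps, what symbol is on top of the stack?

u

     Stack            Input    Action
  1  $ <S>            r u r $  expand <S> -> <N> r
  2  $ r <N>          r u r $  expand <N> -> <E> r <S> u
  3  $ r u <S> r <E>  r u r $  expand <E> -> epsilon
  4  $ r u <S> r      r u r $  match r
  5  $ r u <S>        u r $    expand <S> -> epsilon
Stack after step 5: $ r u (top = u).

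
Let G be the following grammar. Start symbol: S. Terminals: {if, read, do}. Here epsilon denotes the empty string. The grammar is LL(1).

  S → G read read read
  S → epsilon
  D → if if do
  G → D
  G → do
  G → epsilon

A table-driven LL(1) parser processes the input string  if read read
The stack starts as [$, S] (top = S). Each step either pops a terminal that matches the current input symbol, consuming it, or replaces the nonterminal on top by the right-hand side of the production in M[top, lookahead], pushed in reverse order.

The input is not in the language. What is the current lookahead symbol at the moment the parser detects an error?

read

step 1: stack=$ S  input=if read read $  — expand S → G read read read
step 2: stack=$ read read read G  input=if read read $  — expand G → D
step 3: stack=$ read read read D  input=if read read $  — expand D → if if do
step 4: stack=$ read read read do if if  input=if read read $  — match if
step 5: stack=$ read read read do if  input=read read $  — error: top is terminal if but lookahead is read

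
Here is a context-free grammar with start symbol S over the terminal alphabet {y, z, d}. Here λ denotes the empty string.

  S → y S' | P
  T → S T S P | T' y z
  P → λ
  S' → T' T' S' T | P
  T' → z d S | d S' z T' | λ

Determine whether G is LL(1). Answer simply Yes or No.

No

FIRST(S) = {λ, y}
FIRST(T) = {d, y, z}
FIRST(P) = {λ}
FIRST(S') = {λ, d, y, z}
FIRST(T') = {λ, d, z}
FOLLOW(S) = {$, d, y, z}
FOLLOW(T) = {$, d, y, z}
FOLLOW(P) = {$, d, y, z}
FOLLOW(S') = {$, d, y, z}
FOLLOW(T') = {d, y, z}
Cell M[S, y] receives both S → y S' and S → P — the grammar is not LL(1).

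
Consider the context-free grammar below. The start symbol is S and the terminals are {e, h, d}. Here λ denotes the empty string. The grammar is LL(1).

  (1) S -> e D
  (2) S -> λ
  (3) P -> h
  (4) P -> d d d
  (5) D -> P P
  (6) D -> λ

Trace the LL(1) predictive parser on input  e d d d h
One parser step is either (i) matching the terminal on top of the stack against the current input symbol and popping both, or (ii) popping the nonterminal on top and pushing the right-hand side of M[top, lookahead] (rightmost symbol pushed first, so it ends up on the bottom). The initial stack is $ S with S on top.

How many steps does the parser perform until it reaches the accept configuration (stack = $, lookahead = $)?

9

     Stack      Input        Action
  1  $ S        e d d d h $  expand S -> e D
  2  $ D e      e d d d h $  match e
  3  $ D        d d d h $    expand D -> P P
  4  $ P P      d d d h $    expand P -> d d d
  5  $ P d d d  d d d h $    match d
  6  $ P d d    d d h $      match d
  7  $ P d      d h $        match d
  8  $ P        h $          expand P -> h
  9  $ h        h $          match h
Accept reached after 9 steps.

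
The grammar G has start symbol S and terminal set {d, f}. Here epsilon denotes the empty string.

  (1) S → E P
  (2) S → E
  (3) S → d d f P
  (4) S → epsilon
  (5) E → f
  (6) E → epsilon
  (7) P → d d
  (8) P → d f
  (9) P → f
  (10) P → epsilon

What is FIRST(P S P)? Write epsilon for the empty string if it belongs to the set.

FIRST(E): from E→f we get {f}; from E→epsilon we get {epsilon}. So FIRST(E) = {epsilon, f}.
FIRST(P): from P→d d we get {d}; from P→d f we get {d}; from P→f we get {f}; from P→epsilon we get {epsilon}. So FIRST(P) = {epsilon, d, f}.
FIRST(S): from S→E P we get {epsilon, d, f}; from S→E we get {epsilon, f}; from S→d d f P we get {d}; from S→epsilon we get {epsilon}. So FIRST(S) = {epsilon, d, f}.
FIRST(P S P): take FIRST of each symbol in turn, carrying on past any symbol whose FIRST contains epsilon; result {epsilon, d, f}.

{epsilon, d, f}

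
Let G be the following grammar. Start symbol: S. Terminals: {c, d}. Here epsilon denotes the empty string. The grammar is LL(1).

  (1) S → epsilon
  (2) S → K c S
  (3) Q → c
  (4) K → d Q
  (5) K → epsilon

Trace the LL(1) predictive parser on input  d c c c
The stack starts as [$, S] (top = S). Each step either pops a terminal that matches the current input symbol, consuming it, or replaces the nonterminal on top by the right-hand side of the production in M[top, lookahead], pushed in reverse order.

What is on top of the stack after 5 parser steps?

step 1: stack=$ S  input=d c c c $  — expand S → K c S
step 2: stack=$ S c K  input=d c c c $  — expand K → d Q
step 3: stack=$ S c Q d  input=d c c c $  — match d
step 4: stack=$ S c Q  input=c c c $  — expand Q → c
step 5: stack=$ S c c  input=c c c $  — match c
Stack after step 5: $ S c (top = c).

c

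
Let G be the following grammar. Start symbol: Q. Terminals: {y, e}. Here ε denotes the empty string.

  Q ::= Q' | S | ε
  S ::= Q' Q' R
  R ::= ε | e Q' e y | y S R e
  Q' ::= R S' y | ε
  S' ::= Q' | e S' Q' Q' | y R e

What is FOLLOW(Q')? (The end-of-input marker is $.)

{$, e, y}

FIRST(R) = {ε, e, y}
FIRST(Q) = {ε, e, y}  (via Q', S)
FIRST(S) = {ε, e, y}  (via Q' Q' R)
FIRST(Q') = {ε, e, y}  (via R S' y)
FIRST(S') = {ε, e, y}  (via Q')
FOLLOW(Q) includes $ since Q is the start symbol.
FOLLOW(Q): Q appears on no right-hand side. Thus FOLLOW(Q) = {$}.
FOLLOW(S): in Q::=S, the suffix after S is empty, so FOLLOW(S) ⊇ FOLLOW(Q) = {$}; in R::=y S R e, S is followed by R e with FIRST {e, y}. Thus FOLLOW(S) = {$, e, y}.
FOLLOW(R): in S::=Q' Q' R, the suffix after R is empty, so FOLLOW(R) ⊇ FOLLOW(S) = {$, e, y}; in R::=y S R e, R is followed by e with FIRST {e}; in Q'::=R S' y, R is followed by S' y with FIRST {e, y}; in S'::=y R e, R is followed by e with FIRST {e}. Thus FOLLOW(R) = {$, e, y}.
FOLLOW(S'): in Q'::=R S' y, S' is followed by y with FIRST {y}; in S'::=e S' Q' Q', S' is followed by Q' Q' with FIRST {ε, e, y}; in S'::=e S' Q' Q', the suffix after S' is nullable (adds nothing new). Thus FOLLOW(S') = {e, y}.
FOLLOW(Q'): in Q::=Q', the suffix after Q' is empty, so FOLLOW(Q') ⊇ FOLLOW(Q) = {$}; in S::=Q' Q' R (occurrence 1), Q' is followed by Q' R with FIRST {ε, e, y}; in S::=Q' Q' R (occurrence 1), the suffix after Q' is nullable, so FOLLOW(Q') ⊇ FOLLOW(S) = {$, e, y}; in S::=Q' Q' R (occurrence 2), Q' is followed by R with FIRST {ε, e, y}; in S::=Q' Q' R (occurrence 2), the suffix after Q' is nullable, so FOLLOW(Q') ⊇ FOLLOW(S) = {$, e, y}; in R::=e Q' e y, Q' is followed by e y with FIRST {e}; in S'::=Q', the suffix after Q' is empty, so FOLLOW(Q') ⊇ FOLLOW(S') = {e, y}; in S'::=e S' Q' Q' (occurrence 1), Q' is followed by Q' with FIRST {ε, e, y}; in S'::=e S' Q' Q' (occurrence 1), the suffix after Q' is nullable, so FOLLOW(Q') ⊇ FOLLOW(S') = {e, y}; in S'::=e S' Q' Q' (occurrence 2), the suffix after Q' is empty, so FOLLOW(Q') ⊇ FOLLOW(S') = {e, y}. Thus FOLLOW(Q') = {$, e, y}.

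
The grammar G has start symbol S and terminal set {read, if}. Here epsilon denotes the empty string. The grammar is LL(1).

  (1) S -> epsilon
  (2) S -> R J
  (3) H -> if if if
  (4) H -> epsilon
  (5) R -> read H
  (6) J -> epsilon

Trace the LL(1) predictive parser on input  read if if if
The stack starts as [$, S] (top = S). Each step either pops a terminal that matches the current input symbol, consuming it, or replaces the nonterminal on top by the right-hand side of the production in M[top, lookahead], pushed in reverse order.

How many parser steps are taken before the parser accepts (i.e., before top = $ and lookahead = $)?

     Stack         Input            Action
  1  $ S           read if if if $  expand S -> R J
  2  $ J R         read if if if $  expand R -> read H
  3  $ J H read    read if if if $  match read
  4  $ J H         if if if $       expand H -> if if if
  5  $ J if if if  if if if $       match if
  6  $ J if if     if if $          match if
  7  $ J if        if $             match if
  8  $ J           $                expand J -> epsilon
Accept reached after 8 steps.

8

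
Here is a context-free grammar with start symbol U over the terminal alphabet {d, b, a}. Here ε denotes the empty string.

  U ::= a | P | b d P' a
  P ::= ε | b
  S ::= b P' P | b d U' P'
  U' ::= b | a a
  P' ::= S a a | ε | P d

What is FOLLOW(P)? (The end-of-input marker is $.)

FIRST(P): from P::=ε we get {ε}; from P::=b we get {b}. So FIRST(P) = {ε, b}.
FIRST(S): from S::=b P' P we get {b}; from S::=b d U' P' we get {b}. So FIRST(S) = {b}.
FIRST(U'): from U'::=b we get {b}; from U'::=a a we get {a}. So FIRST(U') = {a, b}.
FIRST(U): from U::=a we get {a}; from U::=P we get {ε, b}; from U::=b d P' a we get {b}. So FIRST(U) = {ε, a, b}.
FIRST(P'): from P'::=S a a we get {b}; from P'::=ε we get {ε}; from P'::=P d we get {b, d}. So FIRST(P') = {ε, b, d}.
FOLLOW(U) includes $ since U is the start symbol.
FOLLOW(U): U appears on no right-hand side. Thus FOLLOW(U) = {$}.
FOLLOW(S): in P'::=S a a, S is followed by a a with FIRST {a}. Thus FOLLOW(S) = {a}.
FOLLOW(P): in U::=P, the suffix after P is empty, so FOLLOW(P) ⊇ FOLLOW(U) = {$}; in S::=b P' P, the suffix after P is empty, so FOLLOW(P) ⊇ FOLLOW(S) = {a}; in P'::=P d, P is followed by d with FIRST {d}. Thus FOLLOW(P) = {$, a, d}.
FOLLOW(U'): in S::=b d U' P', U' is followed by P' with FIRST {ε, b, d}; in S::=b d U' P', the suffix after U' is nullable, so FOLLOW(U') ⊇ FOLLOW(S) = {a}. Thus FOLLOW(U') = {a, b, d}.
FOLLOW(P'): in U::=b d P' a, P' is followed by a with FIRST {a}; in S::=b P' P, P' is followed by P with FIRST {ε, b}; in S::=b P' P, the suffix after P' is nullable, so FOLLOW(P') ⊇ FOLLOW(S) = {a}; in S::=b d U' P', the suffix after P' is empty, so FOLLOW(P') ⊇ FOLLOW(S) = {a}. Thus FOLLOW(P') = {a, b}.

{$, a, d}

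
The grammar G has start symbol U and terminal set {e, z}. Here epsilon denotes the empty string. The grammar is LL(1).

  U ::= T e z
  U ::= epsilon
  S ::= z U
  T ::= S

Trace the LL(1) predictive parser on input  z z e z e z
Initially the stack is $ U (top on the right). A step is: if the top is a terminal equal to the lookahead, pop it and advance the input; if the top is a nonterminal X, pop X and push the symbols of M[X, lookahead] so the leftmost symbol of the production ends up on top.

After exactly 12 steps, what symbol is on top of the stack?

z

      Stack          Input          Action
   1  $ U            z z e z e z $  expand U ::= T e z
   2  $ z e T        z z e z e z $  expand T ::= S
   3  $ z e S        z z e z e z $  expand S ::= z U
   4  $ z e U z      z z e z e z $  match z
   5  $ z e U        z e z e z $    expand U ::= T e z
   6  $ z e z e T    z e z e z $    expand T ::= S
   7  $ z e z e S    z e z e z $    expand S ::= z U
   8  $ z e z e U z  z e z e z $    match z
   9  $ z e z e U    e z e z $      expand U ::= epsilon
  10  $ z e z e      e z e z $      match e
  11  $ z e z        z e z $        match z
  12  $ z e          e z $          match e
Stack after step 12: $ z (top = z).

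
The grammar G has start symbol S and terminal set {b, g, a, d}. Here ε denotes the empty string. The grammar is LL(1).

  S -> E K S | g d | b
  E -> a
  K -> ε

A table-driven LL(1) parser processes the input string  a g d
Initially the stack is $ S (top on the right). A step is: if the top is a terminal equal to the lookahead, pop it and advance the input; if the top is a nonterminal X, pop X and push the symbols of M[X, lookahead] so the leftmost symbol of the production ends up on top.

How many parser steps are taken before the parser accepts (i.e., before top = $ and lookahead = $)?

     Stack    Input    Action
  1  $ S      a g d $  expand S -> E K S
  2  $ S K E  a g d $  expand E -> a
  3  $ S K a  a g d $  match a
  4  $ S K    g d $    expand K -> ε
  5  $ S      g d $    expand S -> g d
  6  $ d g    g d $    match g
  7  $ d      d $      match d
Accept reached after 7 steps.

7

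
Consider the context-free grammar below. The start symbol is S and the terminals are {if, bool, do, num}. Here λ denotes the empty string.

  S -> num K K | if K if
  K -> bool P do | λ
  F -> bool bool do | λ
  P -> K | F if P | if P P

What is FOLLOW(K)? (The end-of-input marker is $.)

FIRST(S): from S->num K K we get {num}; from S->if K if we get {if}. So FIRST(S) = {if, num}.
FIRST(K): from K->bool P do we get {bool}; from K->λ we get {λ}. So FIRST(K) = {λ, bool}.
FIRST(F): from F->bool bool do we get {bool}; from F->λ we get {λ}. So FIRST(F) = {λ, bool}.
FIRST(P): from P->K we get {λ, bool}; from P->F if P we get {bool, if}; from P->if P P we get {if}. So FIRST(P) = {λ, bool, if}.
FOLLOW(S) includes $ since S is the start symbol.
FOLLOW(S): S appears on no right-hand side. Thus FOLLOW(S) = {$}.
FOLLOW(F): in P->F if P, F is followed by if P with FIRST {if}. Thus FOLLOW(F) = {if}.
FOLLOW(P): in K->bool P do, P is followed by do with FIRST {do}; in P->F if P, the suffix after P is empty (adds nothing new); in P->if P P (occurrence 1), P is followed by P with FIRST {λ, bool, if}; in P->if P P (occurrence 1), the suffix after P is nullable (adds nothing new); in P->if P P (occurrence 2), the suffix after P is empty (adds nothing new). Thus FOLLOW(P) = {bool, do, if}.
FOLLOW(K): in S->num K K (occurrence 1), K is followed by K with FIRST {λ, bool}; in S->num K K (occurrence 1), the suffix after K is nullable, so FOLLOW(K) ⊇ FOLLOW(S) = {$}; in S->num K K (occurrence 2), the suffix after K is empty, so FOLLOW(K) ⊇ FOLLOW(S) = {$}; in S->if K if, K is followed by if with FIRST {if}; in P->K, the suffix after K is empty, so FOLLOW(K) ⊇ FOLLOW(P) = {bool, do, if}. Thus FOLLOW(K) = {$, bool, do, if}.

{$, bool, do, if}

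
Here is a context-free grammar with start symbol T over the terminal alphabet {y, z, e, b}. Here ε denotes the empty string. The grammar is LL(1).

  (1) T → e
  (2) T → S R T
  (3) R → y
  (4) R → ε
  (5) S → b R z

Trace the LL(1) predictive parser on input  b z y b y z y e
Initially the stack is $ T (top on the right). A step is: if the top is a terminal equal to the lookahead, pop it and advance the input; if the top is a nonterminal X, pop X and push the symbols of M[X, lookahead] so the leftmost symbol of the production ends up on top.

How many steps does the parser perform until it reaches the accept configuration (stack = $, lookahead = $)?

17

      Stack        Input              Action
   1  $ T          b z y b y z y e $  expand T → S R T
   2  $ T R S      b z y b y z y e $  expand S → b R z
   3  $ T R z R b  b z y b y z y e $  match b
   4  $ T R z R    z y b y z y e $    expand R → ε
   5  $ T R z      z y b y z y e $    match z
   6  $ T R        y b y z y e $      expand R → y
   7  $ T y        y b y z y e $      match y
   8  $ T          b y z y e $        expand T → S R T
   9  $ T R S      b y z y e $        expand S → b R z
  10  $ T R z R b  b y z y e $        match b
  11  $ T R z R    y z y e $          expand R → y
  12  $ T R z y    y z y e $          match y
  13  $ T R z      z y e $            match z
  14  $ T R        y e $              expand R → y
  15  $ T y        y e $              match y
  16  $ T          e $                expand T → e
  17  $ e          e $                match e
Accept reached after 17 steps.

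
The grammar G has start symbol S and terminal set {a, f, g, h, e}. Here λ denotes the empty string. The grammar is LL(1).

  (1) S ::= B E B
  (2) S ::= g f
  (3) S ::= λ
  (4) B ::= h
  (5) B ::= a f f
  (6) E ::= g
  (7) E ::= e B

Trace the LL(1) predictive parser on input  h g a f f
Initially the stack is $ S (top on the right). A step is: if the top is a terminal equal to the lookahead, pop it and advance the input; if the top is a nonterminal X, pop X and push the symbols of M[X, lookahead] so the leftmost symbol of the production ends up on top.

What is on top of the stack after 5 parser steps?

B

step 1: stack=$ S  input=h g a f f $  — expand S ::= B E B
step 2: stack=$ B E B  input=h g a f f $  — expand B ::= h
step 3: stack=$ B E h  input=h g a f f $  — match h
step 4: stack=$ B E  input=g a f f $  — expand E ::= g
step 5: stack=$ B g  input=g a f f $  — match g
Stack after step 5: $ B (top = B).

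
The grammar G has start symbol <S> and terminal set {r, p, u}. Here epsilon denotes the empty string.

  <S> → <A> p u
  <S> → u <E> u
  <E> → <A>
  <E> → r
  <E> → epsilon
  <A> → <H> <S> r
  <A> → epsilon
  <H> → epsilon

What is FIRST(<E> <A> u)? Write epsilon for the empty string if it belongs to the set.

FIRST(<H>): from <H>→epsilon we get {epsilon}. So FIRST(<H>) = {epsilon}.
FIRST(<S>): from <S>→<A> p u we get {p, u}; from <S>→u <E> u we get {u}. So FIRST(<S>) = {p, u}.
FIRST(<A>): from <A>→<H> <S> r we get {p, u}; from <A>→epsilon we get {epsilon}. So FIRST(<A>) = {epsilon, p, u}.
FIRST(<E>): from <E>→<A> we get {epsilon, p, u}; from <E>→r we get {r}; from <E>→epsilon we get {epsilon}. So FIRST(<E>) = {epsilon, p, r, u}.
FIRST(<E> <A> u): take FIRST of each symbol in turn, carrying on past any symbol whose FIRST contains epsilon; result {p, r, u}.

{p, r, u}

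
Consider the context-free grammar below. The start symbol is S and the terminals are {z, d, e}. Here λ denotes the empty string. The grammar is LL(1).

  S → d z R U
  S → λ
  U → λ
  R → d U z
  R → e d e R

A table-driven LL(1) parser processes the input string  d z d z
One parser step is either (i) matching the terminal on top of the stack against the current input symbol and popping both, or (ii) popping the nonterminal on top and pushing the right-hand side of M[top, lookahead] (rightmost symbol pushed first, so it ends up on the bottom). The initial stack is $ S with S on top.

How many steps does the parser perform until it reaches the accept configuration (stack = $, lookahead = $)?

step 1: stack=$ S  input=d z d z $  — expand S → d z R U
step 2: stack=$ U R z d  input=d z d z $  — match d
step 3: stack=$ U R z  input=z d z $  — match z
step 4: stack=$ U R  input=d z $  — expand R → d U z
step 5: stack=$ U z U d  input=d z $  — match d
step 6: stack=$ U z U  input=z $  — expand U → λ
step 7: stack=$ U z  input=z $  — match z
step 8: stack=$ U  input=$  — expand U → λ
Accept reached after 8 steps.

8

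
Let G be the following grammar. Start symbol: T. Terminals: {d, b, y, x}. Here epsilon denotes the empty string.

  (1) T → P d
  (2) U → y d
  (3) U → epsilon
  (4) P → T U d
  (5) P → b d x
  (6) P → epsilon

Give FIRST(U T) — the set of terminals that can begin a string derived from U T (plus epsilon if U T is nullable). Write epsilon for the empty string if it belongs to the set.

FIRST(U) = {epsilon, y}
FIRST(T) = {b, d}  (via P d)
FIRST(P) = {epsilon, b, d}  (via T U d)
FIRST(U T): take FIRST of each symbol in turn, carrying on past any symbol whose FIRST contains epsilon; result {b, d, y}.

{b, d, y}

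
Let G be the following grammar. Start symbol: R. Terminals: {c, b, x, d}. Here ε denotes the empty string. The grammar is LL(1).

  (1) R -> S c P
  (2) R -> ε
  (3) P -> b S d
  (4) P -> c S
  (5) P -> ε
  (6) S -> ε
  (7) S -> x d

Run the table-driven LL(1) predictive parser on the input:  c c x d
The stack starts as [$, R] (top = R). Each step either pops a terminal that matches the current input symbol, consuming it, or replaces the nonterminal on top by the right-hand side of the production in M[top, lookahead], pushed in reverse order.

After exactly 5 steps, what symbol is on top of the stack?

step 1: stack=$ R  input=c c x d $  — expand R -> S c P
step 2: stack=$ P c S  input=c c x d $  — expand S -> ε
step 3: stack=$ P c  input=c c x d $  — match c
step 4: stack=$ P  input=c x d $  — expand P -> c S
step 5: stack=$ S c  input=c x d $  — match c
Stack after step 5: $ S (top = S).

S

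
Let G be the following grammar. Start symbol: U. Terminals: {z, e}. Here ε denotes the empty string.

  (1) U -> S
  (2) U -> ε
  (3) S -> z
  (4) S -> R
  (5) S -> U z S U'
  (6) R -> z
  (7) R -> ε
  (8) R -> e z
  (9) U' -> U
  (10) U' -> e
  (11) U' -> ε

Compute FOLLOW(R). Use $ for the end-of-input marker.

{$, e, z}

FIRST(R) = {ε, e, z}
FIRST(U) = {ε, e, z}  (via S)
FIRST(S) = {ε, e, z}  (via R, U z S U')
FIRST(U') = {ε, e, z}  (via U)
FOLLOW(U) includes $ since U is the start symbol.
FOLLOW(U): in S->U z S U', U is followed by z S U' with FIRST {z}; in U'->U, the suffix after U is empty, so FOLLOW(U) ⊇ FOLLOW(U') = {$, e, z}. Thus FOLLOW(U) = {$, e, z}.
FOLLOW(S): in U->S, the suffix after S is empty, so FOLLOW(S) ⊇ FOLLOW(U) = {$, e, z}; in S->U z S U', S is followed by U' with FIRST {ε, e, z}; in S->U z S U', the suffix after S is nullable (adds nothing new). Thus FOLLOW(S) = {$, e, z}.
FOLLOW(R): in S->R, the suffix after R is empty, so FOLLOW(R) ⊇ FOLLOW(S) = {$, e, z}. Thus FOLLOW(R) = {$, e, z}.
FOLLOW(U'): in S->U z S U', the suffix after U' is empty, so FOLLOW(U') ⊇ FOLLOW(S) = {$, e, z}. Thus FOLLOW(U') = {$, e, z}.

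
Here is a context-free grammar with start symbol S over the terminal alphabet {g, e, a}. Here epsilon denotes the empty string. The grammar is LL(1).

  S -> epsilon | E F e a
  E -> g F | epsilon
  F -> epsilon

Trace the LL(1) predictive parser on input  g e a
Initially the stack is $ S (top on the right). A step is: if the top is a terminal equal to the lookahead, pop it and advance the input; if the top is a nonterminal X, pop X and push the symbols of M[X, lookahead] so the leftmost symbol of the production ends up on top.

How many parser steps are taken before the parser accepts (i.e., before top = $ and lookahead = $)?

     Stack        Input    Action
  1  $ S          g e a $  expand S -> E F e a
  2  $ a e F E    g e a $  expand E -> g F
  3  $ a e F F g  g e a $  match g
  4  $ a e F F    e a $    expand F -> epsilon
  5  $ a e F      e a $    expand F -> epsilon
  6  $ a e        e a $    match e
  7  $ a          a $      match a
Accept reached after 7 steps.

7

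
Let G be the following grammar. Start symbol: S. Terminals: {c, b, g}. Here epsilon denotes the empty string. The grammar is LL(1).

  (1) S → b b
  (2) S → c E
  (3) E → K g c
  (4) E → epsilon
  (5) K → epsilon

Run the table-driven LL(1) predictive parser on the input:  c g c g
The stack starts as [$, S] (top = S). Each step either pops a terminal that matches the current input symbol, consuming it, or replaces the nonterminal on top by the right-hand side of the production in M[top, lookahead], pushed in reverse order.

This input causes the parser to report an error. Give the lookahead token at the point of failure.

g

step 1: stack=$ S  input=c g c g $  — expand S → c E
step 2: stack=$ E c  input=c g c g $  — match c
step 3: stack=$ E  input=g c g $  — expand E → K g c
step 4: stack=$ c g K  input=g c g $  — expand K → epsilon
step 5: stack=$ c g  input=g c g $  — match g
step 6: stack=$ c  input=c g $  — match c
step 7: stack=$  input=g $  — error: stack empty but input remains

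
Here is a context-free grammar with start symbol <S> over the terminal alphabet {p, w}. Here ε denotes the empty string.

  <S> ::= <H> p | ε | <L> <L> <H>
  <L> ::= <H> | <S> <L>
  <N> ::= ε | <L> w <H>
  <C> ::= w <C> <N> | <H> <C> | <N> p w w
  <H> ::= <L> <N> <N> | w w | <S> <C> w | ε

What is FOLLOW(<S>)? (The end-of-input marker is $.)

FIRST(<S>): from <S>::=<H> p we get {p, w}; from <S>::=ε we get {ε}; from <S>::=<L> <L> <H> we get {ε, p, w}. So FIRST(<S>) = {ε, p, w}.
FIRST(<L>): from <L>::=<H> we get {ε, p, w}; from <L>::=<S> <L> we get {ε, p, w}. So FIRST(<L>) = {ε, p, w}.
FIRST(<N>): from <N>::=ε we get {ε}; from <N>::=<L> w <H> we get {p, w}. So FIRST(<N>) = {ε, p, w}.
FIRST(<C>): from <C>::=w <C> <N> we get {w}; from <C>::=<H> <C> we get {p, w}; from <C>::=<N> p w w we get {p, w}. So FIRST(<C>) = {p, w}.
FIRST(<H>): from <H>::=<L> <N> <N> we get {ε, p, w}; from <H>::=w w we get {w}; from <H>::=<S> <C> w we get {p, w}; from <H>::=ε we get {ε}. So FIRST(<H>) = {ε, p, w}.
FOLLOW(<S>) includes $ since <S> is the start symbol.
FOLLOW(<C>): in <C>::=w <C> <N>, <C> is followed by <N> with FIRST {ε, p, w}; in <C>::=w <C> <N>, the suffix after <C> is nullable (adds nothing new); in <C>::=<H> <C>, the suffix after <C> is empty (adds nothing new); in <H>::=<S> <C> w, <C> is followed by w with FIRST {w}. Thus FOLLOW(<C>) = {p, w}.
FOLLOW(<S>): in <L>::=<S> <L>, <S> is followed by <L> with FIRST {ε, p, w}; in <L>::=<S> <L>, the suffix after <S> is nullable, so FOLLOW(<S>) ⊇ FOLLOW(<L>) = {$, p, w}; in <H>::=<S> <C> w, <S> is followed by <C> w with FIRST {p, w}. Thus FOLLOW(<S>) = {$, p, w}.
FOLLOW(<L>): in <S>::=<L> <L> <H> (occurrence 1), <L> is followed by <L> <H> with FIRST {ε, p, w}; in <S>::=<L> <L> <H> (occurrence 1), the suffix after <L> is nullable, so FOLLOW(<L>) ⊇ FOLLOW(<S>) = {$, p, w}; in <S>::=<L> <L> <H> (occurrence 2), <L> is followed by <H> with FIRST {ε, p, w}; in <S>::=<L> <L> <H> (occurrence 2), the suffix after <L> is nullable, so FOLLOW(<L>) ⊇ FOLLOW(<S>) = {$, p, w}; in <L>::=<S> <L>, the suffix after <L> is empty (adds nothing new); in <N>::=<L> w <H>, <L> is followed by w <H> with FIRST {w}; in <H>::=<L> <N> <N>, <L> is followed by <N> <N> with FIRST {ε, p, w}; in <H>::=<L> <N> <N>, the suffix after <L> is nullable, so FOLLOW(<L>) ⊇ FOLLOW(<H>) = {$, p, w}. Thus FOLLOW(<L>) = {$, p, w}.
FOLLOW(<N>): in <C>::=w <C> <N>, the suffix after <N> is empty, so FOLLOW(<N>) ⊇ FOLLOW(<C>) = {p, w}; in <C>::=<N> p w w, <N> is followed by p w w with FIRST {p}; in <H>::=<L> <N> <N> (occurrence 1), <N> is followed by <N> with FIRST {ε, p, w}; in <H>::=<L> <N> <N> (occurrence 1), the suffix after <N> is nullable, so FOLLOW(<N>) ⊇ FOLLOW(<H>) = {$, p, w}; in <H>::=<L> <N> <N> (occurrence 2), the suffix after <N> is empty, so FOLLOW(<N>) ⊇ FOLLOW(<H>) = {$, p, w}. Thus FOLLOW(<N>) = {$, p, w}.
FOLLOW(<H>): in <S>::=<H> p, <H> is followed by p with FIRST {p}; in <S>::=<L> <L> <H>, the suffix after <H> is empty, so FOLLOW(<H>) ⊇ FOLLOW(<S>) = {$, p, w}; in <L>::=<H>, the suffix after <H> is empty, so FOLLOW(<H>) ⊇ FOLLOW(<L>) = {$, p, w}; in <N>::=<L> w <H>, the suffix after <H> is empty, so FOLLOW(<H>) ⊇ FOLLOW(<N>) = {$, p, w}; in <C>::=<H> <C>, <H> is followed by <C> with FIRST {p, w}. Thus FOLLOW(<H>) = {$, p, w}.

{$, p, w}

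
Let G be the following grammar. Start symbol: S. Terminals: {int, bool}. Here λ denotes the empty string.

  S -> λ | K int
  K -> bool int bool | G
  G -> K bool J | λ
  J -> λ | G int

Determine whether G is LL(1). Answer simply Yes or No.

FIRST(S) = {λ, bool, int}
FIRST(K) = {λ, bool}
FIRST(G) = {λ, bool}
FIRST(J) = {λ, bool, int}
FOLLOW(S) = {$}
FOLLOW(K) = {bool, int}
FOLLOW(G) = {bool, int}
FOLLOW(J) = {bool, int}
Cell M[G, bool] receives both G -> K bool J and G -> λ — the grammar is not LL(1).

No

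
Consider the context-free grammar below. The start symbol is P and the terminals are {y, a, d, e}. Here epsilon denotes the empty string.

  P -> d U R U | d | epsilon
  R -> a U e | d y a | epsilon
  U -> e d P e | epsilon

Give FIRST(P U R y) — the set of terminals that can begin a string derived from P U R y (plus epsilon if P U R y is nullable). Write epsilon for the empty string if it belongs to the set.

FIRST(P) = {epsilon, d}
FIRST(R) = {epsilon, a, d}
FIRST(U) = {epsilon, e}
FIRST(P U R y): take FIRST of each symbol in turn, carrying on past any symbol whose FIRST contains epsilon; result {a, d, e, y}.

{a, d, e, y}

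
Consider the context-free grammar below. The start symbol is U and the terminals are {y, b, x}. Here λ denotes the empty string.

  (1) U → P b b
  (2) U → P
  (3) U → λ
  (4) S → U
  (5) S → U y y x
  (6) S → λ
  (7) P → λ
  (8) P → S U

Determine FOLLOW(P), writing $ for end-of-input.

FIRST(U): from U→P b b we get {b, y}; from U→P we get {λ, b, y}; from U→λ we get {λ}. So FIRST(U) = {λ, b, y}.
FIRST(S): from S→U we get {λ, b, y}; from S→U y y x we get {b, y}; from S→λ we get {λ}. So FIRST(S) = {λ, b, y}.
FIRST(P): from P→λ we get {λ}; from P→S U we get {λ, b, y}. So FIRST(P) = {λ, b, y}.
FOLLOW(U) includes $ since U is the start symbol.
FOLLOW(U): in S→U, the suffix after U is empty, so FOLLOW(U) ⊇ FOLLOW(S) = {$, b, y}; in S→U y y x, U is followed by y y x with FIRST {y}; in P→S U, the suffix after U is empty, so FOLLOW(U) ⊇ FOLLOW(P) = {$, b, y}. Thus FOLLOW(U) = {$, b, y}.
FOLLOW(P): in U→P b b, P is followed by b b with FIRST {b}; in U→P, the suffix after P is empty, so FOLLOW(P) ⊇ FOLLOW(U) = {$, b, y}. Thus FOLLOW(P) = {$, b, y}.
FOLLOW(S): in P→S U, S is followed by U with FIRST {λ, b, y}; in P→S U, the suffix after S is nullable, so FOLLOW(S) ⊇ FOLLOW(P) = {$, b, y}. Thus FOLLOW(S) = {$, b, y}.

{$, b, y}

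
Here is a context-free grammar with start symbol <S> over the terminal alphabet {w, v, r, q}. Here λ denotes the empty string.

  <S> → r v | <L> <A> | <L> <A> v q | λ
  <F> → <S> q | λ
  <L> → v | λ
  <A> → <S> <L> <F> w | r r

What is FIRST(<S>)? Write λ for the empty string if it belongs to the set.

FIRST(<L>) = {λ, v}
FIRST(<S>) = {λ, q, r, v, w}  (via <L> <A>, <L> <A> v q)
FIRST(<F>) = {λ, q, r, v, w}  (via <S> q)
FIRST(<A>) = {q, r, v, w}  (via <S> <L> <F> w)

{λ, q, r, v, w}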